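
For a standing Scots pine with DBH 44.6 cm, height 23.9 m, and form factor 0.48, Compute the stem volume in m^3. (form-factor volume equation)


Formula: V = pi * (DBH/200)^2 * H * ff
Radius = DBH/200 = 44.6/200 = 0.223 m
Radius^2 = 0.223^2 = 0.049729 m^2
V = pi * 0.049729 * 23.9 * 0.48
V = 1.792 m^3

1.792


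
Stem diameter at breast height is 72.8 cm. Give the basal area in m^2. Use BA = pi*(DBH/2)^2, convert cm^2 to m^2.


Formula: BA = pi * (DBH/2)^2 / 10000  (cm^2 to m^2)
Radius = DBH/2 = 72.8/2 = 36.4 cm
BA = pi * 36.4^2 / 10000
   = 4162.4846 cm^2 / 10000
   = 0.4162 m^2

0.4162


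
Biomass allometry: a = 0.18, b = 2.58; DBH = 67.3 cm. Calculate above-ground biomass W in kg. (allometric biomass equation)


Formula: W = a * DBH^b  (allometric power law)
DBH^b = 67.3^2.58 = 52032.9999
W = 0.18 * 52032.9999 = 9365.9 kg

9365.9


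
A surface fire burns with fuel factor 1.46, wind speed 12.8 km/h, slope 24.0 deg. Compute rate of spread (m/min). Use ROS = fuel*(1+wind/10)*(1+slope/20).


Formula: ROS = fuel * (1 + wind/10) * (1 + slope/20)
Wind factor = 1 + 12.8/10 = 2.28
Slope factor = 1 + 24.0/20 = 2.2
ROS = 1.46 * 2.28 * 2.2 = 7.32 m/min

7.32


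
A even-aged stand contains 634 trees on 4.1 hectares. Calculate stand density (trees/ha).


Formula: Stand Density = N_trees / Area_ha
Density = 634 trees / 4.1 ha
Density = 155 trees/ha

155


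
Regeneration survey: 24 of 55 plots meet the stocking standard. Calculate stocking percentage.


Formula: Stocking % = stocked plots / total plots * 100
Stocking = 24 / 55 * 100
Stocking = 0.4364 * 100 = 43.6%

43.6


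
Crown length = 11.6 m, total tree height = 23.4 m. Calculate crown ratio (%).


Formula: Crown Ratio = (Crown Length / Total Height) * 100
CR = (11.6 m / 23.4 m) * 100
CR = 0.4957 * 100 = 49.6%

49.6


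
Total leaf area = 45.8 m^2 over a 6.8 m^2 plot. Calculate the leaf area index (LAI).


Formula: LAI = total leaf area / ground area  (dimensionless)
LAI = 45.8 m^2 / 6.8 m^2
LAI = 6.74

6.74


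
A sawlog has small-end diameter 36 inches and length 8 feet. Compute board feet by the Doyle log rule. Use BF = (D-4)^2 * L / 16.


Doyle: BF = (D - 4)^2 * L / 16
Adjusted diameter = 36 - 4 = 32 in
(D-4)^2 = 32^2 = 1024
BF = 1024 * 8 / 16 = 512 BF

512


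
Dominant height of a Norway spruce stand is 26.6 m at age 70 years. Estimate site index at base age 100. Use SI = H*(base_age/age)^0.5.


Formula: SI = H_dom * (base_age / age)^0.5
Age ratio = 100 / 70 = 1.42857
sqrt(age_ratio) = 1.19523
SI = 26.6 * 1.19523 = 31.8 m

31.8


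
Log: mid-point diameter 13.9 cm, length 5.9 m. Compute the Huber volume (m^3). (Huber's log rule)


Huber: V = Am * L,  Am = pi*(Dm/200)^2
Am = pi*(13.9/200)^2 = 0.015175 m^2
V = 0.015175*5.9 = 0.0895 m^3

0.0895


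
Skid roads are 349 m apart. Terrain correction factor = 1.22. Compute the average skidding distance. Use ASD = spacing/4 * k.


Formula: ASD = (spacing / 4) * correction
Uncorrected distance = spacing / 4 = 349 / 4 = 87.25 m
ASD = 87.25 * 1.22 = 106 m

106


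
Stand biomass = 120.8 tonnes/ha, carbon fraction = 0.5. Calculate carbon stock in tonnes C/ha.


Formula: Carbon Stock = Biomass * Carbon Fraction
C = 120.8 t/ha * 0.5
C = 60.4 t C/ha

60.4


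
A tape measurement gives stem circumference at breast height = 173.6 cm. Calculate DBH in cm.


Formula: DBH = C / pi
DBH = 173.6 / pi
pi = 3.14159...
DBH = 55.3 cm

55.3


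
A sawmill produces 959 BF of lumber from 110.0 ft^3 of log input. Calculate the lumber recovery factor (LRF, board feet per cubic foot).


Formula: LRF = Lumber Output (BF) / Log Input (ft^3)
LRF = 959 BF / 110.0 ft^3
LRF = 8.72 BF/ft^3

8.72


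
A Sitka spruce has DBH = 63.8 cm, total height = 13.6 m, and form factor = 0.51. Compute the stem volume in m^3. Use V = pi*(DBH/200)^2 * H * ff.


Formula: V = pi * (DBH/200)^2 * H * ff
Radius = DBH/200 = 63.8/200 = 0.319 m
Radius^2 = 0.319^2 = 0.101761 m^2
V = pi * 0.101761 * 13.6 * 0.51
V = 2.217 m^3

2.217


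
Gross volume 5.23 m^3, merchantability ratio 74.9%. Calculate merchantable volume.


Formula: MV = V_total * (merchantable_pct / 100)
Merchantable fraction = 74.9% / 100 = 0.749
MV = 5.23 m^3 * 0.749 = 3.917 m^3

3.917


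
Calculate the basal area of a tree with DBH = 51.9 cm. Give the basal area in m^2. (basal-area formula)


Formula: BA = pi * (DBH/2)^2 / 10000  (cm^2 to m^2)
Radius = DBH/2 = 51.9/2 = 25.95 cm
BA = pi * 25.95^2 / 10000
   = 2115.5563 cm^2 / 10000
   = 0.2116 m^2

0.2116


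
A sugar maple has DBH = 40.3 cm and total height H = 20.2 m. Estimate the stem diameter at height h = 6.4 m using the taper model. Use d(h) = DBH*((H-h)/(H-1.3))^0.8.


Taper: d(h) = DBH * ((H - h) / (H - 1.3))^0.8
Numerator = H - h = 20.2 - 6.4 = 13.8 m
Denominator = H - 1.3 = 20.2 - 1.3 = 18.9 m
Ratio = 13.8 / 18.9 = 0.73016
d = 40.3 * 0.73016^0.8 = 31.3 cm

31.3


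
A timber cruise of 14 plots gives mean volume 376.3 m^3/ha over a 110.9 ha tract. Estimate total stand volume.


Formula: Total Volume = Mean Volume per ha * Total Area
Total Volume = 376.3 m^3/ha * 110.9 ha
Total Volume = 41732 m^3

41732


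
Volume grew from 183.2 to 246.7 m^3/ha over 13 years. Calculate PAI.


Formula: PAI = (V_T2 - V_T1) / (T2 - T1)
Volume increment = 246.7 - 183.2 = 63.5 m^3/ha
PAI = 63.5 / 13 = 4.88 m^3/ha/year

4.88


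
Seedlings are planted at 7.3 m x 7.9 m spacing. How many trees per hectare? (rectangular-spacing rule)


Formula: TPH = 10000 m^2/ha / (spacing_x * spacing_y)
Area per tree = 7.3 m * 7.9 m = 57.67 m^2
TPH = 10000 / 57.67 = 173 trees/ha

173


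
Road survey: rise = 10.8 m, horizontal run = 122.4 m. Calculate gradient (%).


Formula: Gradient = rise / run * 100
Gradient = 10.8 / 122.4 * 100 = 8.8%

8.8


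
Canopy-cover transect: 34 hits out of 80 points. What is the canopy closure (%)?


Formula: Canopy closure = covered points / total points * 100
Closure = 34 / 80 * 100
Closure = 0.425 * 100 = 42.5%

42.5


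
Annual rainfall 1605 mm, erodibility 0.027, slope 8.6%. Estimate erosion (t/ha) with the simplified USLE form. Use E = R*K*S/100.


Formula: E = R * K * S / 100  (simplified USLE)
R * K = 1605 * 0.027 = 43.335
E = 43.335 * 8.6 / 100 = 3.73 t/ha

3.73


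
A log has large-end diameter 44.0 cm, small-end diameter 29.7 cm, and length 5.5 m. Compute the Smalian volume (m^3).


Smalian: V = (A1 + A2)/2 * L,  A = pi*(D/200)^2
A1 = pi*(44.0/200)^2 = 0.152053 m^2
A2 = pi*(29.7/200)^2 = 0.069279 m^2
V = (0.152053+0.069279)/2*5.5 = 0.6087 m^3

0.6087


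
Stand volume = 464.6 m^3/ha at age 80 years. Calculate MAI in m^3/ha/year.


Formula: MAI = Total Volume / Stand Age
MAI = 464.6 m^3/ha / 80 years
MAI = 5.81 m^3/ha/year

5.81


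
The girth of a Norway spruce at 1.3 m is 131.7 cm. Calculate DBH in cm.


Formula: DBH = C / pi
DBH = 131.7 / pi
pi = 3.14159...
DBH = 41.9 cm

41.9


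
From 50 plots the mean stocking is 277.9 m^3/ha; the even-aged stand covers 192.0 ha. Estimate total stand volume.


Formula: Total Volume = Mean Volume per ha * Total Area
Total Volume = 277.9 m^3/ha * 192.0 ha
Total Volume = 53357 m^3

53357


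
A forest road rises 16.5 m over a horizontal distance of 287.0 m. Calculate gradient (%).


Formula: Gradient = rise / run * 100
Gradient = 16.5 / 287.0 * 100 = 5.7%

5.7


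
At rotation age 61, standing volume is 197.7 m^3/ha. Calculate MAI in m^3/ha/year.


Formula: MAI = Total Volume / Stand Age
MAI = 197.7 m^3/ha / 61 years
MAI = 3.24 m^3/ha/year

3.24


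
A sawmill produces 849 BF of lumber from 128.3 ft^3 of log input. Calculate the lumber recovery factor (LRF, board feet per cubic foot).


Formula: LRF = Lumber Output (BF) / Log Input (ft^3)
LRF = 849 BF / 128.3 ft^3
LRF = 6.62 BF/ft^3

6.62


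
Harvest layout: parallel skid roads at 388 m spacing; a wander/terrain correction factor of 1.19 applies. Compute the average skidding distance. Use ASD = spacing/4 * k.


Formula: ASD = (spacing / 4) * correction
Uncorrected distance = spacing / 4 = 388 / 4 = 97 m
ASD = 97 * 1.19 = 115 m

115


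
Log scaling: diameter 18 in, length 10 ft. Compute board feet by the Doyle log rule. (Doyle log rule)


Doyle: BF = (D - 4)^2 * L / 16
Adjusted diameter = 18 - 4 = 14 in
(D-4)^2 = 14^2 = 196
BF = 196 * 10 / 16 = 123 BF

123


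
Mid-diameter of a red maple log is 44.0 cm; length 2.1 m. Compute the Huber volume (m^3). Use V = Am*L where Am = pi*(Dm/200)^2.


Huber: V = Am * L,  Am = pi*(Dm/200)^2
Am = pi*(44.0/200)^2 = 0.152053 m^2
V = 0.152053*2.1 = 0.3193 m^3

0.3193


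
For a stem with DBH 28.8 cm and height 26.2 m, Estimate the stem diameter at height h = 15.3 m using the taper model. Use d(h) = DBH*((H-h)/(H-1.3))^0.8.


Taper: d(h) = DBH * ((H - h) / (H - 1.3))^0.8
Numerator = H - h = 26.2 - 15.3 = 10.9 m
Denominator = H - 1.3 = 26.2 - 1.3 = 24.9 m
Ratio = 10.9 / 24.9 = 0.43775
d = 28.8 * 0.43775^0.8 = 14.9 cm

14.9


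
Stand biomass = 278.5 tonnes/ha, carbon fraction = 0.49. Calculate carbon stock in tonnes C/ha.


Formula: Carbon Stock = Biomass * Carbon Fraction
C = 278.5 t/ha * 0.49
C = 136.5 t C/ha

136.5


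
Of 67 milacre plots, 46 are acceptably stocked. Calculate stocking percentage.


Formula: Stocking % = stocked plots / total plots * 100
Stocking = 46 / 67 * 100
Stocking = 0.6866 * 100 = 68.7%

68.7


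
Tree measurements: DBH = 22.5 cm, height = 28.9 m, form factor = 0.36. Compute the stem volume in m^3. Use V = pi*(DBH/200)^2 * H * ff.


Formula: V = pi * (DBH/200)^2 * H * ff
Radius = DBH/200 = 22.5/200 = 0.1125 m
Radius^2 = 0.1125^2 = 0.01265625 m^2
V = pi * 0.01265625 * 28.9 * 0.36
V = 0.414 m^3

0.414


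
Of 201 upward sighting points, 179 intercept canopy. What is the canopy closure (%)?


Formula: Canopy closure = covered points / total points * 100
Closure = 179 / 201 * 100
Closure = 0.8905 * 100 = 89.1%

89.1


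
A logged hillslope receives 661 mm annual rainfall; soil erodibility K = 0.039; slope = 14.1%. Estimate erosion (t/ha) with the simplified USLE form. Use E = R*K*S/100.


Formula: E = R * K * S / 100  (simplified USLE)
R * K = 661 * 0.039 = 25.779
E = 25.779 * 14.1 / 100 = 3.63 t/ha

3.63


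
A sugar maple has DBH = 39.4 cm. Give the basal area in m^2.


Formula: BA = pi * (DBH/2)^2 / 10000  (cm^2 to m^2)
Radius = DBH/2 = 39.4/2 = 19.7 cm
BA = pi * 19.7^2 / 10000
   = 1219.2207 cm^2 / 10000
   = 0.1219 m^2

0.1219


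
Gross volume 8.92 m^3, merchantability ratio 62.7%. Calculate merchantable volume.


Formula: MV = V_total * (merchantable_pct / 100)
Merchantable fraction = 62.7% / 100 = 0.627
MV = 8.92 m^3 * 0.627 = 5.593 m^3

5.593


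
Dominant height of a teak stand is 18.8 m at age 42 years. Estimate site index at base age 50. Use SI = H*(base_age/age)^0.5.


Formula: SI = H_dom * (base_age / age)^0.5
Age ratio = 50 / 42 = 1.19048
sqrt(age_ratio) = 1.09109
SI = 18.8 * 1.09109 = 20.5 m

20.5


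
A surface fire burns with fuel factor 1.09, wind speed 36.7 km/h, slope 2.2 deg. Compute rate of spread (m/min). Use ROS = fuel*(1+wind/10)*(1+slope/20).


Formula: ROS = fuel * (1 + wind/10) * (1 + slope/20)
Wind factor = 1 + 36.7/10 = 4.67
Slope factor = 1 + 2.2/20 = 1.11
ROS = 1.09 * 4.67 * 1.11 = 5.65 m/min

5.65


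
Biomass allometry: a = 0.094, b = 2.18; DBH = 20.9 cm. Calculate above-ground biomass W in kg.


Formula: W = a * DBH^b  (allometric power law)
DBH^b = 20.9^2.18 = 754.9512
W = 0.094 * 754.9512 = 71.0 kg

71.0


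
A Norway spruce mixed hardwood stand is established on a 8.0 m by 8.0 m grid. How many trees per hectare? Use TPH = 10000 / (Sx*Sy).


Formula: TPH = 10000 m^2/ha / (spacing_x * spacing_y)
Area per tree = 8.0 m * 8.0 m = 64.0 m^2
TPH = 10000 / 64.0 = 156 trees/ha

156


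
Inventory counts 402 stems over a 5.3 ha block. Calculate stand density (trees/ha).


Formula: Stand Density = N_trees / Area_ha
Density = 402 trees / 5.3 ha
Density = 76 trees/ha

76


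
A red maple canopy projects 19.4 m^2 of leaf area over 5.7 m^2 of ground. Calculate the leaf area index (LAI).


Formula: LAI = total leaf area / ground area  (dimensionless)
LAI = 19.4 m^2 / 5.7 m^2
LAI = 3.4

3.4


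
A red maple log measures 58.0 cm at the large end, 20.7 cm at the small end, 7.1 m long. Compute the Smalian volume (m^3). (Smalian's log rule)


Smalian: V = (A1 + A2)/2 * L,  A = pi*(D/200)^2
A1 = pi*(58.0/200)^2 = 0.264208 m^2
A2 = pi*(20.7/200)^2 = 0.033654 m^2
V = (0.264208+0.033654)/2*7.1 = 1.0574 m^3

1.0574


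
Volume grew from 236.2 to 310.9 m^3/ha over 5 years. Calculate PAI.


Formula: PAI = (V_T2 - V_T1) / (T2 - T1)
Volume increment = 310.9 - 236.2 = 74.7 m^3/ha
PAI = 74.7 / 5 = 14.94 m^3/ha/year

14.94


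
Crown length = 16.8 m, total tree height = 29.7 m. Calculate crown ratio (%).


Formula: Crown Ratio = (Crown Length / Total Height) * 100
CR = (16.8 m / 29.7 m) * 100
CR = 0.5657 * 100 = 56.6%

56.6


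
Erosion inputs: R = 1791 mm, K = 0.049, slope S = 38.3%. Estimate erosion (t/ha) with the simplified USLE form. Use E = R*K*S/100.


Formula: E = R * K * S / 100  (simplified USLE)
R * K = 1791 * 0.049 = 87.759
E = 87.759 * 38.3 / 100 = 33.61 t/ha

33.61


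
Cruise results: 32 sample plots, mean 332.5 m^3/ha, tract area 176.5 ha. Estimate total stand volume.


Formula: Total Volume = Mean Volume per ha * Total Area
Total Volume = 332.5 m^3/ha * 176.5 ha
Total Volume = 58686 m^3

58686


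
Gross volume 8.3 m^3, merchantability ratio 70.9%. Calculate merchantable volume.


Formula: MV = V_total * (merchantable_pct / 100)
Merchantable fraction = 70.9% / 100 = 0.709
MV = 8.3 m^3 * 0.709 = 5.885 m^3

5.885


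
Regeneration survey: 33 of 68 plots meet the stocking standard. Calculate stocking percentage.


Formula: Stocking % = stocked plots / total plots * 100
Stocking = 33 / 68 * 100
Stocking = 0.4853 * 100 = 48.5%

48.5


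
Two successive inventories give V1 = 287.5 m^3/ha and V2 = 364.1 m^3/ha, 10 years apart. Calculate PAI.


Formula: PAI = (V_T2 - V_T1) / (T2 - T1)
Volume increment = 364.1 - 287.5 = 76.6 m^3/ha
PAI = 76.6 / 10 = 7.66 m^3/ha/year

7.66


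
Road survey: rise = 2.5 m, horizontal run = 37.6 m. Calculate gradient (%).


Formula: Gradient = rise / run * 100
Gradient = 2.5 / 37.6 * 100 = 6.6%

6.6


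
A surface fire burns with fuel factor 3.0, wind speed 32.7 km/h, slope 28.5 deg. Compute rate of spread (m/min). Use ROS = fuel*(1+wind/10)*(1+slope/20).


Formula: ROS = fuel * (1 + wind/10) * (1 + slope/20)
Wind factor = 1 + 32.7/10 = 4.27
Slope factor = 1 + 28.5/20 = 2.425
ROS = 3.0 * 4.27 * 2.425 = 31.06 m/min

31.06


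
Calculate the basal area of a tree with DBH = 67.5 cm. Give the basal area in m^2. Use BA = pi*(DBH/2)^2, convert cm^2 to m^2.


Formula: BA = pi * (DBH/2)^2 / 10000  (cm^2 to m^2)
Radius = DBH/2 = 67.5/2 = 33.75 cm
BA = pi * 33.75^2 / 10000
   = 3578.4704 cm^2 / 10000
   = 0.3578 m^2

0.3578


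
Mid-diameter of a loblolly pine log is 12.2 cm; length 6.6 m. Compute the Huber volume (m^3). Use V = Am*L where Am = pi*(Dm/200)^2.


Huber: V = Am * L,  Am = pi*(Dm/200)^2
Am = pi*(12.2/200)^2 = 0.01169 m^2
V = 0.01169*6.6 = 0.0772 m^3

0.0772


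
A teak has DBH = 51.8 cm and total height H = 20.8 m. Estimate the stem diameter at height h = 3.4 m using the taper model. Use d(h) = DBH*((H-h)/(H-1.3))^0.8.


Taper: d(h) = DBH * ((H - h) / (H - 1.3))^0.8
Numerator = H - h = 20.8 - 3.4 = 17.4 m
Denominator = H - 1.3 = 20.8 - 1.3 = 19.5 m
Ratio = 17.4 / 19.5 = 0.89231
d = 51.8 * 0.89231^0.8 = 47.3 cm

47.3


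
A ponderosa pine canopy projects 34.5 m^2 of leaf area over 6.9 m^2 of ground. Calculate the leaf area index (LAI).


Formula: LAI = total leaf area / ground area  (dimensionless)
LAI = 34.5 m^2 / 6.9 m^2
LAI = 5.0

5.0


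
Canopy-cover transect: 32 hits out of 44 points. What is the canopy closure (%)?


Formula: Canopy closure = covered points / total points * 100
Closure = 32 / 44 * 100
Closure = 0.7273 * 100 = 72.7%

72.7


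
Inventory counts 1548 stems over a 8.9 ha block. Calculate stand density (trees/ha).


Formula: Stand Density = N_trees / Area_ha
Density = 1548 trees / 8.9 ha
Density = 174 trees/ha

174


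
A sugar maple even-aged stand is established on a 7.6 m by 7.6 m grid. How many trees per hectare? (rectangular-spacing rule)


Formula: TPH = 10000 m^2/ha / (spacing_x * spacing_y)
Area per tree = 7.6 m * 7.6 m = 57.76 m^2
TPH = 10000 / 57.76 = 173 trees/ha

173


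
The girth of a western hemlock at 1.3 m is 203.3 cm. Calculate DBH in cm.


Formula: DBH = C / pi
DBH = 203.3 / pi
pi = 3.14159...
DBH = 64.7 cm

64.7


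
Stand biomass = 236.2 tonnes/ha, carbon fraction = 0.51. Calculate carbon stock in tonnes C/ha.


Formula: Carbon Stock = Biomass * Carbon Fraction
C = 236.2 t/ha * 0.51
C = 120.5 t C/ha

120.5


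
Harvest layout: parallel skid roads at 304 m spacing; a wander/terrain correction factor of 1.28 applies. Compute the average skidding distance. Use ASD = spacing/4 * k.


Formula: ASD = (spacing / 4) * correction
Uncorrected distance = spacing / 4 = 304 / 4 = 76 m
ASD = 76 * 1.28 = 97 m

97


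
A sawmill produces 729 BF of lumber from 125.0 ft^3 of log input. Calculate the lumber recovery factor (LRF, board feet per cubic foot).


Formula: LRF = Lumber Output (BF) / Log Input (ft^3)
LRF = 729 BF / 125.0 ft^3
LRF = 5.83 BF/ft^3

5.83


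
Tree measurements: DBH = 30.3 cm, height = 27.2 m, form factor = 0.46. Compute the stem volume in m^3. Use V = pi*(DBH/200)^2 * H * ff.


Formula: V = pi * (DBH/200)^2 * H * ff
Radius = DBH/200 = 30.3/200 = 0.1515 m
Radius^2 = 0.1515^2 = 0.02295225 m^2
V = pi * 0.02295225 * 27.2 * 0.46
V = 0.902 m^3

0.902


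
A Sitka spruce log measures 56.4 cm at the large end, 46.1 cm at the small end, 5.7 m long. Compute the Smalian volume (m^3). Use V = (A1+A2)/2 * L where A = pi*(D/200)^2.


Smalian: V = (A1 + A2)/2 * L,  A = pi*(D/200)^2
A1 = pi*(56.4/200)^2 = 0.249832 m^2
A2 = pi*(46.1/200)^2 = 0.166914 m^2
V = (0.249832+0.166914)/2*5.7 = 1.1877 m^3

1.1877


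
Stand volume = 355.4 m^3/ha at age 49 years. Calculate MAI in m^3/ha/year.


Formula: MAI = Total Volume / Stand Age
MAI = 355.4 m^3/ha / 49 years
MAI = 7.25 m^3/ha/year

7.25


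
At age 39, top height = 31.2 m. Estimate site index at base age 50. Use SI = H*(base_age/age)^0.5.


Formula: SI = H_dom * (base_age / age)^0.5
Age ratio = 50 / 39 = 1.28205
sqrt(age_ratio) = 1.13228
SI = 31.2 * 1.13228 = 35.3 m

35.3


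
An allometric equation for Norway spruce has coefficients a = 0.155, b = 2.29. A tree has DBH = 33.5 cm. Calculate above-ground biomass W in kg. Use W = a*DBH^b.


Formula: W = a * DBH^b  (allometric power law)
DBH^b = 33.5^2.29 = 3107.0812
W = 0.155 * 3107.0812 = 481.6 kg

481.6


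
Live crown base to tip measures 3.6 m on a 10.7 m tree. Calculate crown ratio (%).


Formula: Crown Ratio = (Crown Length / Total Height) * 100
CR = (3.6 m / 10.7 m) * 100
CR = 0.3364 * 100 = 33.6%

33.6


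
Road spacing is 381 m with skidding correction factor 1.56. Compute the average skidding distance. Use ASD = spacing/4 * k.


Formula: ASD = (spacing / 4) * correction
Uncorrected distance = spacing / 4 = 381 / 4 = 95.25 m
ASD = 95.25 * 1.56 = 149 m

149


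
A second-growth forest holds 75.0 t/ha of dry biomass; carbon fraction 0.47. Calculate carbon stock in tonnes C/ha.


Formula: Carbon Stock = Biomass * Carbon Fraction
C = 75.0 t/ha * 0.47
C = 35.3 t C/ha

35.3


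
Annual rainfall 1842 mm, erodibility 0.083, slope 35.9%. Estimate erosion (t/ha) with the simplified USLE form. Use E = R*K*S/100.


Formula: E = R * K * S / 100  (simplified USLE)
R * K = 1842 * 0.083 = 152.886
E = 152.886 * 35.9 / 100 = 54.89 t/ha

54.89


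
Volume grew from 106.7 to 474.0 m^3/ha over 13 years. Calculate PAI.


Formula: PAI = (V_T2 - V_T1) / (T2 - T1)
Volume increment = 474.0 - 106.7 = 367.3 m^3/ha
PAI = 367.3 / 13 = 28.25 m^3/ha/year

28.25


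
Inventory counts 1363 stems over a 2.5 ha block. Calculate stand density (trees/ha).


Formula: Stand Density = N_trees / Area_ha
Density = 1363 trees / 2.5 ha
Density = 545 trees/ha

545


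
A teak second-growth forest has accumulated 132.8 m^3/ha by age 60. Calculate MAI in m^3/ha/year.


Formula: MAI = Total Volume / Stand Age
MAI = 132.8 m^3/ha / 60 years
MAI = 2.21 m^3/ha/year

2.21


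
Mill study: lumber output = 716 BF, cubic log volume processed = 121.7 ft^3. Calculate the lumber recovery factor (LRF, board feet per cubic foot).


Formula: LRF = Lumber Output (BF) / Log Input (ft^3)
LRF = 716 BF / 121.7 ft^3
LRF = 5.88 BF/ft^3

5.88


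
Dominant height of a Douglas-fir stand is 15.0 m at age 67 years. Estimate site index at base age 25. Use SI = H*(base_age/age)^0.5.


Formula: SI = H_dom * (base_age / age)^0.5
Age ratio = 25 / 67 = 0.37313
sqrt(age_ratio) = 0.61085
SI = 15.0 * 0.61085 = 9.2 m

9.2


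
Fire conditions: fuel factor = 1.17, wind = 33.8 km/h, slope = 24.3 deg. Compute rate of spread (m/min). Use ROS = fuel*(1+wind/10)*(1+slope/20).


Formula: ROS = fuel * (1 + wind/10) * (1 + slope/20)
Wind factor = 1 + 33.8/10 = 4.38
Slope factor = 1 + 24.3/20 = 2.215
ROS = 1.17 * 4.38 * 2.215 = 11.35 m/min

11.35


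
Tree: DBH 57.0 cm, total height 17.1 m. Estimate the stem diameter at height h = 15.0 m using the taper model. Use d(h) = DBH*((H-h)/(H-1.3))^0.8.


Taper: d(h) = DBH * ((H - h) / (H - 1.3))^0.8
Numerator = H - h = 17.1 - 15.0 = 2.1 m
Denominator = H - 1.3 = 17.1 - 1.3 = 15.8 m
Ratio = 2.1 / 15.8 = 0.13291
d = 57.0 * 0.13291^0.8 = 11.3 cm

11.3


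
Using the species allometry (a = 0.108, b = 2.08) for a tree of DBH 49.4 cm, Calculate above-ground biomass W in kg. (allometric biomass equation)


Formula: W = a * DBH^b  (allometric power law)
DBH^b = 49.4^2.08 = 3333.896
W = 0.108 * 3333.896 = 360.1 kg

360.1


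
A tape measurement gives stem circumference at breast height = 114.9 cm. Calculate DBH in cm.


Formula: DBH = C / pi
DBH = 114.9 / pi
pi = 3.14159...
DBH = 36.6 cm

36.6


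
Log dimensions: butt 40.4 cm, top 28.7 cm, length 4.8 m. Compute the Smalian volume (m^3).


Smalian: V = (A1 + A2)/2 * L,  A = pi*(D/200)^2
A1 = pi*(40.4/200)^2 = 0.12819 m^2
A2 = pi*(28.7/200)^2 = 0.064692 m^2
V = (0.12819+0.064692)/2*4.8 = 0.4629 m^3

0.4629


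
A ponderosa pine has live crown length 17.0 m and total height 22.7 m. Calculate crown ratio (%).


Formula: Crown Ratio = (Crown Length / Total Height) * 100
CR = (17.0 m / 22.7 m) * 100
CR = 0.7489 * 100 = 74.9%

74.9


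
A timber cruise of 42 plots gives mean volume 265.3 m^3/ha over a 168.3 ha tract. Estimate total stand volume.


Formula: Total Volume = Mean Volume per ha * Total Area
Total Volume = 265.3 m^3/ha * 168.3 ha
Total Volume = 44650 m^3

44650


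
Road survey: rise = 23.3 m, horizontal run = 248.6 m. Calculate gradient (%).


Formula: Gradient = rise / run * 100
Gradient = 23.3 / 248.6 * 100 = 9.4%

9.4


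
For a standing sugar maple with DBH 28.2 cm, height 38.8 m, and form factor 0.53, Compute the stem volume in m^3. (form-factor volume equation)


Formula: V = pi * (DBH/200)^2 * H * ff
Radius = DBH/200 = 28.2/200 = 0.141 m
Radius^2 = 0.141^2 = 0.019881 m^2
V = pi * 0.019881 * 38.8 * 0.53
V = 1.284 m^3

1.284


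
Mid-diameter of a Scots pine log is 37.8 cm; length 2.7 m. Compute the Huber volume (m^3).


Huber: V = Am * L,  Am = pi*(Dm/200)^2
Am = pi*(37.8/200)^2 = 0.112221 m^2
V = 0.112221*2.7 = 0.303 m^3

0.303


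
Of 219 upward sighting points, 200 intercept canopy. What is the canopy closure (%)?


Formula: Canopy closure = covered points / total points * 100
Closure = 200 / 219 * 100
Closure = 0.9132 * 100 = 91.3%

91.3


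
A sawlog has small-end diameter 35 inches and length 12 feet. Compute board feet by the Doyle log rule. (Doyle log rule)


Doyle: BF = (D - 4)^2 * L / 16
Adjusted diameter = 35 - 4 = 31 in
(D-4)^2 = 31^2 = 961
BF = 961 * 12 / 16 = 721 BF

721


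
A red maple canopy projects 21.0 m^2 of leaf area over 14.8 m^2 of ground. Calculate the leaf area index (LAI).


Formula: LAI = total leaf area / ground area  (dimensionless)
LAI = 21.0 m^2 / 14.8 m^2
LAI = 1.42

1.42


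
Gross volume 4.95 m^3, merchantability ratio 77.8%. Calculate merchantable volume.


Formula: MV = V_total * (merchantable_pct / 100)
Merchantable fraction = 77.8% / 100 = 0.778
MV = 4.95 m^3 * 0.778 = 3.851 m^3

3.851


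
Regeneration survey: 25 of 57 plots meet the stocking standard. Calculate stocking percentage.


Formula: Stocking % = stocked plots / total plots * 100
Stocking = 25 / 57 * 100
Stocking = 0.4386 * 100 = 43.9%

43.9


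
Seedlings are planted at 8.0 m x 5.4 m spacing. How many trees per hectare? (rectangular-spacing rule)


Formula: TPH = 10000 m^2/ha / (spacing_x * spacing_y)
Area per tree = 8.0 m * 5.4 m = 43.2 m^2
TPH = 10000 / 43.2 = 231 trees/ha

231


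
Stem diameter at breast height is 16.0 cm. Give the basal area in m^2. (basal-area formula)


Formula: BA = pi * (DBH/2)^2 / 10000  (cm^2 to m^2)
Radius = DBH/2 = 16.0/2 = 8.0 cm
BA = pi * 8.0^2 / 10000
   = 201.0619 cm^2 / 10000
   = 0.0201 m^2

0.0201


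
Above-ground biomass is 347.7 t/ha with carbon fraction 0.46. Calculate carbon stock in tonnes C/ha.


Formula: Carbon Stock = Biomass * Carbon Fraction
C = 347.7 t/ha * 0.46
C = 159.9 t C/ha

159.9


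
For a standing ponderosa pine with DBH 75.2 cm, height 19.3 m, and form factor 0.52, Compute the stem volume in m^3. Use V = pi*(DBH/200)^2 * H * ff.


Formula: V = pi * (DBH/200)^2 * H * ff
Radius = DBH/200 = 75.2/200 = 0.376 m
Radius^2 = 0.376^2 = 0.141376 m^2
V = pi * 0.141376 * 19.3 * 0.52
V = 4.457 m^3

4.457


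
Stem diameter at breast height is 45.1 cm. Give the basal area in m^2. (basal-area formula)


Formula: BA = pi * (DBH/2)^2 / 10000  (cm^2 to m^2)
Radius = DBH/2 = 45.1/2 = 22.55 cm
BA = pi * 22.55^2 / 10000
   = 1597.5077 cm^2 / 10000
   = 0.1598 m^2

0.1598


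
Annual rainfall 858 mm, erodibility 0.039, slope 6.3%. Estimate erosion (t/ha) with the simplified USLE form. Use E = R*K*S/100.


Formula: E = R * K * S / 100  (simplified USLE)
R * K = 858 * 0.039 = 33.462
E = 33.462 * 6.3 / 100 = 2.11 t/ha

2.11


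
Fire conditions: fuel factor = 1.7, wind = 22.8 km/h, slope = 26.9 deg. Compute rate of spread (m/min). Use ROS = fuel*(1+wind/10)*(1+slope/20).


Formula: ROS = fuel * (1 + wind/10) * (1 + slope/20)
Wind factor = 1 + 22.8/10 = 3.28
Slope factor = 1 + 26.9/20 = 2.345
ROS = 1.7 * 3.28 * 2.345 = 13.08 m/min

13.08


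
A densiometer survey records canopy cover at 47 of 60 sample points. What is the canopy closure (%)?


Formula: Canopy closure = covered points / total points * 100
Closure = 47 / 60 * 100
Closure = 0.7833 * 100 = 78.3%

78.3


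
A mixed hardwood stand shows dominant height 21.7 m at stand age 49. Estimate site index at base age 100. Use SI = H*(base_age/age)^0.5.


Formula: SI = H_dom * (base_age / age)^0.5
Age ratio = 100 / 49 = 2.04082
sqrt(age_ratio) = 1.42857
SI = 21.7 * 1.42857 = 31.0 m

31.0


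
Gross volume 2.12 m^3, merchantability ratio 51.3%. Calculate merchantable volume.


Formula: MV = V_total * (merchantable_pct / 100)
Merchantable fraction = 51.3% / 100 = 0.513
MV = 2.12 m^3 * 0.513 = 1.088 m^3

1.088


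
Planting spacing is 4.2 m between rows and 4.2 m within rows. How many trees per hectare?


Formula: TPH = 10000 m^2/ha / (spacing_x * spacing_y)
Area per tree = 4.2 m * 4.2 m = 17.64 m^2
TPH = 10000 / 17.64 = 567 trees/ha

567


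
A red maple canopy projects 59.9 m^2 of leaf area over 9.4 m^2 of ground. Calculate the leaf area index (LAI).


Formula: LAI = total leaf area / ground area  (dimensionless)
LAI = 59.9 m^2 / 9.4 m^2
LAI = 6.37

6.37


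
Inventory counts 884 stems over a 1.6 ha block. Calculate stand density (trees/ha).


Formula: Stand Density = N_trees / Area_ha
Density = 884 trees / 1.6 ha
Density = 553 trees/ha

553


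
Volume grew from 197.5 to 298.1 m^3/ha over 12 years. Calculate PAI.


Formula: PAI = (V_T2 - V_T1) / (T2 - T1)
Volume increment = 298.1 - 197.5 = 100.6 m^3/ha
PAI = 100.6 / 12 = 8.38 m^3/ha/year

8.38


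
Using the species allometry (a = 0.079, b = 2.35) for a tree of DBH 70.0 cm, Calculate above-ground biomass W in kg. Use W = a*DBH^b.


Formula: W = a * DBH^b  (allometric power law)
DBH^b = 70.0^2.35 = 21676.0625
W = 0.079 * 21676.0625 = 1712.4 kg

1712.4


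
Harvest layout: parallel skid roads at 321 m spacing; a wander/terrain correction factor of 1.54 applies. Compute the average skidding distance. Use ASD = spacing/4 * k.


Formula: ASD = (spacing / 4) * correction
Uncorrected distance = spacing / 4 = 321 / 4 = 80.25 m
ASD = 80.25 * 1.54 = 124 m

124


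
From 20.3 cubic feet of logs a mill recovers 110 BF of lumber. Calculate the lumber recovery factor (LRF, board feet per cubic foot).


Formula: LRF = Lumber Output (BF) / Log Input (ft^3)
LRF = 110 BF / 20.3 ft^3
LRF = 5.42 BF/ft^3

5.42


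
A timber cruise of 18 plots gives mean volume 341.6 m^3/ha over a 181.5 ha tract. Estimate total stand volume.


Formula: Total Volume = Mean Volume per ha * Total Area
Total Volume = 341.6 m^3/ha * 181.5 ha
Total Volume = 62000 m^3

62000


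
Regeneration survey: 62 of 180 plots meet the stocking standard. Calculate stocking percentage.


Formula: Stocking % = stocked plots / total plots * 100
Stocking = 62 / 180 * 100
Stocking = 0.3444 * 100 = 34.4%

34.4


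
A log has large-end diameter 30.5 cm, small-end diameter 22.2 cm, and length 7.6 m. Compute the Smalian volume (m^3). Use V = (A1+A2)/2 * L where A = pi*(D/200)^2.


Smalian: V = (A1 + A2)/2 * L,  A = pi*(D/200)^2
A1 = pi*(30.5/200)^2 = 0.073062 m^2
A2 = pi*(22.2/200)^2 = 0.038708 m^2
V = (0.073062+0.038708)/2*7.6 = 0.4247 m^3

0.4247


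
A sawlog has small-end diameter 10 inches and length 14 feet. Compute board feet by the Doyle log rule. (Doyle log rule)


Doyle: BF = (D - 4)^2 * L / 16
Adjusted diameter = 10 - 4 = 6 in
(D-4)^2 = 6^2 = 36
BF = 36 * 14 / 16 = 32 BF

32


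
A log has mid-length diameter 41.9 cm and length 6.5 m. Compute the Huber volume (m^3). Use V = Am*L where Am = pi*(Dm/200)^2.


Huber: V = Am * L,  Am = pi*(Dm/200)^2
Am = pi*(41.9/200)^2 = 0.137885 m^2
V = 0.137885*6.5 = 0.8963 m^3

0.8963


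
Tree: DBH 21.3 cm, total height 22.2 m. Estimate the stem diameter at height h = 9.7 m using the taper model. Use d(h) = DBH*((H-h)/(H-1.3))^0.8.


Taper: d(h) = DBH * ((H - h) / (H - 1.3))^0.8
Numerator = H - h = 22.2 - 9.7 = 12.5 m
Denominator = H - 1.3 = 22.2 - 1.3 = 20.9 m
Ratio = 12.5 / 20.9 = 0.59809
d = 21.3 * 0.59809^0.8 = 14.1 cm

14.1


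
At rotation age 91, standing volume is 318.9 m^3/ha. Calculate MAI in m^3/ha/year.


Formula: MAI = Total Volume / Stand Age
MAI = 318.9 m^3/ha / 91 years
MAI = 3.5 m^3/ha/year

3.5


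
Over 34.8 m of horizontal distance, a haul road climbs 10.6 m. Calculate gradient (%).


Formula: Gradient = rise / run * 100
Gradient = 10.6 / 34.8 * 100 = 30.5%

30.5


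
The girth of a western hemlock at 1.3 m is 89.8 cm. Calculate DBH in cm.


Formula: DBH = C / pi
DBH = 89.8 / pi
pi = 3.14159...
DBH = 28.6 cm

28.6


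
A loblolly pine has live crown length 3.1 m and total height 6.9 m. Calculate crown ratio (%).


Formula: Crown Ratio = (Crown Length / Total Height) * 100
CR = (3.1 m / 6.9 m) * 100
CR = 0.4493 * 100 = 44.9%

44.9


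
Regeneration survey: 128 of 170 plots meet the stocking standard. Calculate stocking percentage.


Formula: Stocking % = stocked plots / total plots * 100
Stocking = 128 / 170 * 100
Stocking = 0.7529 * 100 = 75.3%

75.3


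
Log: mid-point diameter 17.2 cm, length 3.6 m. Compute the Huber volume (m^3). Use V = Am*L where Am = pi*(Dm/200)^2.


Huber: V = Am * L,  Am = pi*(Dm/200)^2
Am = pi*(17.2/200)^2 = 0.023235 m^2
V = 0.023235*3.6 = 0.0836 m^3

0.0836


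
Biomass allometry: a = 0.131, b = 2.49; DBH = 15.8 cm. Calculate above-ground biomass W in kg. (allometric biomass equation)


Formula: W = a * DBH^b  (allometric power law)
DBH^b = 15.8^2.49 = 965.2863
W = 0.131 * 965.2863 = 126.5 kg

126.5


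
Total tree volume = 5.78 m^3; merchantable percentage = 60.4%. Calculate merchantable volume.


Formula: MV = V_total * (merchantable_pct / 100)
Merchantable fraction = 60.4% / 100 = 0.604
MV = 5.78 m^3 * 0.604 = 3.491 m^3

3.491


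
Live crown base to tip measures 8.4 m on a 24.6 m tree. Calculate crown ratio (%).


Formula: Crown Ratio = (Crown Length / Total Height) * 100
CR = (8.4 m / 24.6 m) * 100
CR = 0.3415 * 100 = 34.1%

34.1


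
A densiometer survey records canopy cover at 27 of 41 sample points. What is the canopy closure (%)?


Formula: Canopy closure = covered points / total points * 100
Closure = 27 / 41 * 100
Closure = 0.6585 * 100 = 65.9%

65.9


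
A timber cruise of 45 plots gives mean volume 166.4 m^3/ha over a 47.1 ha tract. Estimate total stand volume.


Formula: Total Volume = Mean Volume per ha * Total Area
Total Volume = 166.4 m^3/ha * 47.1 ha
Total Volume = 7837 m^3

7837


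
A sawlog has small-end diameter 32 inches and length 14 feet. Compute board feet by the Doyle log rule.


Doyle: BF = (D - 4)^2 * L / 16
Adjusted diameter = 32 - 4 = 28 in
(D-4)^2 = 28^2 = 784
BF = 784 * 14 / 16 = 686 BF

686


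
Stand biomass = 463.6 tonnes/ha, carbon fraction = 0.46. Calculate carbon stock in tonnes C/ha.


Formula: Carbon Stock = Biomass * Carbon Fraction
C = 463.6 t/ha * 0.46
C = 213.3 t C/ha

213.3


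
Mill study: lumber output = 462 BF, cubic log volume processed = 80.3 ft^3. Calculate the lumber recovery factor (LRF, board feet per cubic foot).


Formula: LRF = Lumber Output (BF) / Log Input (ft^3)
LRF = 462 BF / 80.3 ft^3
LRF = 5.75 BF/ft^3

5.75


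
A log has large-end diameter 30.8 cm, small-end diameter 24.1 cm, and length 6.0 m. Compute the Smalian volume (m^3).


Smalian: V = (A1 + A2)/2 * L,  A = pi*(D/200)^2
A1 = pi*(30.8/200)^2 = 0.074506 m^2
A2 = pi*(24.1/200)^2 = 0.045617 m^2
V = (0.074506+0.045617)/2*6.0 = 0.3604 m^3

0.3604


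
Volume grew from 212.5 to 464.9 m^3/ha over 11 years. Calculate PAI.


Formula: PAI = (V_T2 - V_T1) / (T2 - T1)
Volume increment = 464.9 - 212.5 = 252.4 m^3/ha
PAI = 252.4 / 11 = 22.95 m^3/ha/year

22.95


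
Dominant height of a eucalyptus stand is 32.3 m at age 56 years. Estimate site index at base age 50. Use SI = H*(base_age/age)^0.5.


Formula: SI = H_dom * (base_age / age)^0.5
Age ratio = 50 / 56 = 0.89286
sqrt(age_ratio) = 0.94491
SI = 32.3 * 0.94491 = 30.5 m

30.5


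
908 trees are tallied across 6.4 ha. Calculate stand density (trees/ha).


Formula: Stand Density = N_trees / Area_ha
Density = 908 trees / 6.4 ha
Density = 142 trees/ha

142


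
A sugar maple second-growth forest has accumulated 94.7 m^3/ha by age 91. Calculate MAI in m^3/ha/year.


Formula: MAI = Total Volume / Stand Age
MAI = 94.7 m^3/ha / 91 years
MAI = 1.04 m^3/ha/year

1.04


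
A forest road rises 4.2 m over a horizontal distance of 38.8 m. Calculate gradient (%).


Formula: Gradient = rise / run * 100
Gradient = 4.2 / 38.8 * 100 = 10.8%

10.8


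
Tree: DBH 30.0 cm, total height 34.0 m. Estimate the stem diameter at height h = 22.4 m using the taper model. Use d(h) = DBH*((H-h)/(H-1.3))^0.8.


Taper: d(h) = DBH * ((H - h) / (H - 1.3))^0.8
Numerator = H - h = 34.0 - 22.4 = 11.6 m
Denominator = H - 1.3 = 34.0 - 1.3 = 32.7 m
Ratio = 11.6 / 32.7 = 0.35474
d = 30.0 * 0.35474^0.8 = 13.1 cm

13.1


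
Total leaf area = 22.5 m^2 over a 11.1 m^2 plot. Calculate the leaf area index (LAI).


Formula: LAI = total leaf area / ground area  (dimensionless)
LAI = 22.5 m^2 / 11.1 m^2
LAI = 2.03

2.03


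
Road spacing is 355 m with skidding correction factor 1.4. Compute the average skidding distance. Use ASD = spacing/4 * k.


Formula: ASD = (spacing / 4) * correction
Uncorrected distance = spacing / 4 = 355 / 4 = 88.75 m
ASD = 88.75 * 1.4 = 124 m

124


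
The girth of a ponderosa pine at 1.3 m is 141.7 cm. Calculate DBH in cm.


Formula: DBH = C / pi
DBH = 141.7 / pi
pi = 3.14159...
DBH = 45.1 cm

45.1


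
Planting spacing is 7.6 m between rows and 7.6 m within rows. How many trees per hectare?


Formula: TPH = 10000 m^2/ha / (spacing_x * spacing_y)
Area per tree = 7.6 m * 7.6 m = 57.76 m^2
TPH = 10000 / 57.76 = 173 trees/ha

173


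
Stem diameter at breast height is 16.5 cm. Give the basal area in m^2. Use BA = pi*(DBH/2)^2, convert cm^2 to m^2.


Formula: BA = pi * (DBH/2)^2 / 10000  (cm^2 to m^2)
Radius = DBH/2 = 16.5/2 = 8.25 cm
BA = pi * 8.25^2 / 10000
   = 213.8246 cm^2 / 10000
   = 0.0214 m^2

0.0214


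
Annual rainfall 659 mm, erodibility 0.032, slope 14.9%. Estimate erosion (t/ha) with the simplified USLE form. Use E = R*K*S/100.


Formula: E = R * K * S / 100  (simplified USLE)
R * K = 659 * 0.032 = 21.088
E = 21.088 * 14.9 / 100 = 3.14 t/ha

3.14


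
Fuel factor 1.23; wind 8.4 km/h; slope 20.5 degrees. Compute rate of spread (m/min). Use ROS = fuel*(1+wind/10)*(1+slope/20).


Formula: ROS = fuel * (1 + wind/10) * (1 + slope/20)
Wind factor = 1 + 8.4/10 = 1.84
Slope factor = 1 + 20.5/20 = 2.025
ROS = 1.23 * 1.84 * 2.025 = 4.58 m/min

4.58


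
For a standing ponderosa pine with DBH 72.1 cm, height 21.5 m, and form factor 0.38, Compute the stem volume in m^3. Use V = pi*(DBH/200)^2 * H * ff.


Formula: V = pi * (DBH/200)^2 * H * ff
Radius = DBH/200 = 72.1/200 = 0.3605 m
Radius^2 = 0.3605^2 = 0.12996025 m^2
V = pi * 0.12996025 * 21.5 * 0.38
V = 3.336 m^3

3.336


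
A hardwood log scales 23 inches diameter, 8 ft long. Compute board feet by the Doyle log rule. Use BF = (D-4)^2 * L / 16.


Doyle: BF = (D - 4)^2 * L / 16
Adjusted diameter = 23 - 4 = 19 in
(D-4)^2 = 19^2 = 361
BF = 361 * 8 / 16 = 181 BF

181


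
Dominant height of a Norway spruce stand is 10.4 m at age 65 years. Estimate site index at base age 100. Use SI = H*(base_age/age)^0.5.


Formula: SI = H_dom * (base_age / age)^0.5
Age ratio = 100 / 65 = 1.53846
sqrt(age_ratio) = 1.24035
SI = 10.4 * 1.24035 = 12.9 m

12.9


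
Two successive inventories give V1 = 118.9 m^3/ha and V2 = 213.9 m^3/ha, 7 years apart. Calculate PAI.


Formula: PAI = (V_T2 - V_T1) / (T2 - T1)
Volume increment = 213.9 - 118.9 = 95.0 m^3/ha
PAI = 95.0 / 7 = 13.57 m^3/ha/year

13.57


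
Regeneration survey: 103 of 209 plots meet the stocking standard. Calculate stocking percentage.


Formula: Stocking % = stocked plots / total plots * 100
Stocking = 103 / 209 * 100
Stocking = 0.4928 * 100 = 49.3%

49.3


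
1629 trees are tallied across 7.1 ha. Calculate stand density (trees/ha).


Formula: Stand Density = N_trees / Area_ha
Density = 1629 trees / 7.1 ha
Density = 229 trees/ha

229


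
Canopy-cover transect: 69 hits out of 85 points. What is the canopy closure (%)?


Formula: Canopy closure = covered points / total points * 100
Closure = 69 / 85 * 100
Closure = 0.8118 * 100 = 81.2%

81.2


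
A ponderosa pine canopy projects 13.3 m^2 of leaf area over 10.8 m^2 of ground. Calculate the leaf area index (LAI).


Formula: LAI = total leaf area / ground area  (dimensionless)
LAI = 13.3 m^2 / 10.8 m^2
LAI = 1.23

1.23


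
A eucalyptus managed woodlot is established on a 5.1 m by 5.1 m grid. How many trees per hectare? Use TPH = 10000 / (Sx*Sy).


Formula: TPH = 10000 m^2/ha / (spacing_x * spacing_y)
Area per tree = 5.1 m * 5.1 m = 26.01 m^2
TPH = 10000 / 26.01 = 384 trees/ha

384


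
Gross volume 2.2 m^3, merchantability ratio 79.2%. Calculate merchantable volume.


Formula: MV = V_total * (merchantable_pct / 100)
Merchantable fraction = 79.2% / 100 = 0.792
MV = 2.2 m^3 * 0.792 = 1.742 m^3

1.742
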